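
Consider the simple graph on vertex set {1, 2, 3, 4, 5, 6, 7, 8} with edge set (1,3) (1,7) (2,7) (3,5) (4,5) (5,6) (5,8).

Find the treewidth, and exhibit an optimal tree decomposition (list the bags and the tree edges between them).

Every bag has size at most 2, so the width is 2 − 1 = 1 and tw(G) ≤ 1. Since G has at least one edge (e.g. 7–1), it is not an edgeless graph, so tw(G) ≥ 1. Hence tw(G) = 1 exactly.

Treewidth 1.
One optimal decomposition is:
Bags: B1 = {1, 7}  B2 = {1, 3}  B3 = {2, 7}  B4 = {3, 5}  B5 = {4, 5}  B6 = {5, 8}  B7 = {5, 6}
Tree: B1–B2, B1–B3, B2–B4, B4–B5, B4–B6, B4–B7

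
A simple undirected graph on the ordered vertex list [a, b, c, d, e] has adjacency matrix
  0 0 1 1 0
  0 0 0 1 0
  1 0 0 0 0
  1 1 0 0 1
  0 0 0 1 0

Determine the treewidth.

A width-1 tree decomposition is:
Bags: B1 = {d, e}  B2 = {a, d}  B3 = {a, c}  B4 = {b, d}
Tree: B1–B2, B2–B3, B1–B4
The largest bag has 2 vertices, giving width 1; this decomposition certifies tw(G) ≤ 1. Any graph with an edge has treewidth ≥ 1, and G has the edge e–d. Therefore the treewidth is 1.

1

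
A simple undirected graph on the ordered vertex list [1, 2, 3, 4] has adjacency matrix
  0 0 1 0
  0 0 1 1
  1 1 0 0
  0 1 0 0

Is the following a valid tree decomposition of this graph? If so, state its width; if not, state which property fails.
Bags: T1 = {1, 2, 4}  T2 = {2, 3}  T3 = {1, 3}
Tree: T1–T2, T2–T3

No — bags containing vertex 1 are not connected in the tree.

A tree decomposition must satisfy three properties: every vertex lies in some bag; for every edge, both endpoints lie together in some bag; and for every vertex, the bags containing it form a connected subtree. Here bags containing vertex 1 are not connected in the tree, so the decomposition is invalid.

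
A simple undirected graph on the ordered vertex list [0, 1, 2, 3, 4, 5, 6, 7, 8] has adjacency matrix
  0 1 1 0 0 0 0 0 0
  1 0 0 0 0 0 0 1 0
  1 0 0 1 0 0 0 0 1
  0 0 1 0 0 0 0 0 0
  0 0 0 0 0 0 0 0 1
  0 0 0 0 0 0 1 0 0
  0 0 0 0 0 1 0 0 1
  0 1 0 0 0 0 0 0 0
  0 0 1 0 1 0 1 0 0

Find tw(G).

A width-1 tree decomposition is:
Bags: B1 = {0, 2}  B2 = {2, 8}  B3 = {6, 8}  B4 = {0, 1}  B5 = {4, 8}  B6 = {1, 7}  B7 = {5, 6}  B8 = {2, 3}
Tree: B1–B2, B2–B3, B1–B4, B3–B5, B4–B6, B3–B7, B2–B8
Each bag holds 2 vertices, so the decomposition has width 1, which upper-bounds the treewidth. G has an edge, so its treewidth is at least 1. Therefore the treewidth is 1.

1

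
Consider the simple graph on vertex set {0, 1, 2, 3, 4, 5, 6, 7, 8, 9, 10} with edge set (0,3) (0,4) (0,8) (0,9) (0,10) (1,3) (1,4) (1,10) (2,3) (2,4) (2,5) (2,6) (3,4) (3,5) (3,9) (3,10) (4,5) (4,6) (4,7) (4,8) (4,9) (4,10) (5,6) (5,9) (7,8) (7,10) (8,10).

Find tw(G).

A width-3 tree decomposition is:
Bags: B1 = {0, 3, 4, 9}  B2 = {0, 3, 4, 10}  B3 = {0, 4, 8, 10}  B4 = {3, 4, 5, 9}  B5 = {2, 3, 4, 5}  B6 = {4, 7, 8, 10}  B7 = {2, 4, 5, 6}  B8 = {1, 3, 4, 10}
Tree: B1–B2, B2–B3, B1–B4, B4–B5, B3–B6, B5–B7, B2–B8
The largest bag has 4 vertices, giving width 3; this decomposition certifies tw(G) ≤ 3. On the other hand G contains the 4-clique {0, 4, 8, 10}. A clique must lie in a single bag of any decomposition, so no decomposition can have width below 3. The upper and lower bounds meet at 3, so that is the treewidth.

3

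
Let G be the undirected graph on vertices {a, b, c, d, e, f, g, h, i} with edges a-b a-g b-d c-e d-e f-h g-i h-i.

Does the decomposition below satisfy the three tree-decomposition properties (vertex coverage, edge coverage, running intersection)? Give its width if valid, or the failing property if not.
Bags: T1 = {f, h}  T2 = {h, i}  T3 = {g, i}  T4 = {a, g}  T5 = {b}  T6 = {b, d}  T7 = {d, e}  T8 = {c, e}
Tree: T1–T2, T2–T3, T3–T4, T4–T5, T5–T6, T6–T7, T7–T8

A tree decomposition must satisfy three properties: every vertex lies in some bag; for every edge, both endpoints lie together in some bag; and for every vertex, the bags containing it form a connected subtree. Here edge (a,b) lies in no bag, so the decomposition is invalid.

No — edge (a,b) lies in no bag.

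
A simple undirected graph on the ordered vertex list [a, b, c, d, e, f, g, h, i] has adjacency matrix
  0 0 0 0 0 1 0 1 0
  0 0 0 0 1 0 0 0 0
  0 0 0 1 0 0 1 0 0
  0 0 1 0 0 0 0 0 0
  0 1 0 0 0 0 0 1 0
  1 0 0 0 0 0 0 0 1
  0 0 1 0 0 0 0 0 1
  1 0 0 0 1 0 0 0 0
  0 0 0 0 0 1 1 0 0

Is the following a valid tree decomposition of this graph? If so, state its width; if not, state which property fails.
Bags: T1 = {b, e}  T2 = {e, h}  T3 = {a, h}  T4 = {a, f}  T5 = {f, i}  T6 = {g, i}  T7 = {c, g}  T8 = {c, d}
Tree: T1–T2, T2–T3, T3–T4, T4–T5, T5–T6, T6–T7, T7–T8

Yes; width 1.

Every vertex of G appears in some bag (union = {a, b, c, d, e, f, g, h, i}); every edge is covered by a bag; and for each vertex v the set of bags containing v is connected in the bag tree. The decomposition is therefore valid. The largest bag has 2 vertices, so the width is 1.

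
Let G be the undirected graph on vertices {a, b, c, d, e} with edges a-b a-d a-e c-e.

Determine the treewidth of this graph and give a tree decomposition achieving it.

The largest bag has 2 vertices, giving width 1; this decomposition certifies tw(G) ≤ 1. G has an edge, so its treewidth is at least 1. Therefore the treewidth is 1.

Treewidth 1.
Bags: B1 = {a, e}  B2 = {a, b}  B3 = {c, e}  B4 = {a, d}
Tree: B1–B2, B1–B3, B1–B4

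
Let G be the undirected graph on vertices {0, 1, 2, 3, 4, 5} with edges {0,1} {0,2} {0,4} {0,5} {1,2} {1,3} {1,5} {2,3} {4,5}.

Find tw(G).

A width-2 tree decomposition is:
Bags: B1 = {0, 4, 5}  B2 = {0, 1, 5}  B3 = {0, 1, 2}  B4 = {1, 2, 3}
Tree: B1–B2, B2–B3, B3–B4
Every bag has size at most 3, so the width is 3 − 1 = 2 and tw(G) ≤ 2. Conversely, {0, 1, 2} is a clique of size 3, and the vertices of any clique must share a bag in every tree decomposition; so some bag has ≥ 3 vertices and tw(G) ≥ 2. Hence tw(G) = 2 exactly.

2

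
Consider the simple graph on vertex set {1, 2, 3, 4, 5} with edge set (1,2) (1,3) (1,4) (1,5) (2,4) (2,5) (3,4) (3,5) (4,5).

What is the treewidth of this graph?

A width-3 tree decomposition is:
Bags: B1 = {1, 2, 4, 5}  B2 = {1, 3, 4, 5}
Tree: B1–B2
The largest bag has 4 vertices, giving width 3; this decomposition certifies tw(G) ≤ 3. For the lower bound, the 4 vertices {1, 2, 4, 5} are pairwise adjacent, and any tree decomposition puts a clique entirely inside one bag — forcing width ≥ 3. Combining the bounds, tw(G) = 3.

3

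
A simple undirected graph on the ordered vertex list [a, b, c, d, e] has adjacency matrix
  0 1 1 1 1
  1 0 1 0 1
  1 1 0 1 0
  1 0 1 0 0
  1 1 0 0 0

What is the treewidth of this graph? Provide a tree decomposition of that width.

Each bag holds 3 vertices, so the decomposition has width 2, which upper-bounds the treewidth. Conversely, {a, b, e} is a clique of size 3, and the vertices of any clique must share a bag in every tree decomposition; so some bag has ≥ 3 vertices and tw(G) ≥ 2. Therefore the treewidth is 2.

Treewidth 2.
One optimal decomposition is:
Bags: B1 = {a, b, c}  B2 = {a, b, e}  B3 = {a, c, d}
Tree: B1–B2, B1–B3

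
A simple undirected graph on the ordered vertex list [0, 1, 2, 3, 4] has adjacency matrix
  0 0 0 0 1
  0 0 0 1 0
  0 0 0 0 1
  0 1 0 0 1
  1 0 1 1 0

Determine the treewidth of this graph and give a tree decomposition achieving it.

Treewidth 1.
Bags: B1 = {3, 4}  B2 = {1, 3}  B3 = {0, 4}  B4 = {2, 4}
Tree: B1–B2, B1–B3, B3–B4

Every bag has size at most 2, so the width is 2 − 1 = 1 and tw(G) ≤ 1. Any graph with an edge has treewidth ≥ 1, and G has the edge 4–3. Hence tw(G) = 1 exactly.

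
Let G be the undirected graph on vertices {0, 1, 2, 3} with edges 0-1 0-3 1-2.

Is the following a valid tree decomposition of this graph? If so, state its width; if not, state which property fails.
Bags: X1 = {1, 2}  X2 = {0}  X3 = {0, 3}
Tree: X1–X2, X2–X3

No — edge (1,0) lies in no bag.

A tree decomposition must satisfy three properties: every vertex lies in some bag; for every edge, both endpoints lie together in some bag; and for every vertex, the bags containing it form a connected subtree. Here edge (1,0) lies in no bag, so the decomposition is invalid.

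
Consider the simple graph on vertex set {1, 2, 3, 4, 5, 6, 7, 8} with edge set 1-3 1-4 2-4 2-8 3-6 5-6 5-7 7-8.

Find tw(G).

2

A width-2 tree decomposition is:
Bags: B1 = {5, 7, 8}  B2 = {2, 5, 8}  B3 = {2, 4, 5}  B4 = {1, 4, 5}  B5 = {1, 3, 5}  B6 = {3, 5, 6}
Tree: B1–B2, B2–B3, B3–B4, B4–B5, B5–B6
Each bag holds 3 vertices, so the decomposition has width 2, which upper-bounds the treewidth. The edges 5–7–8–2–4–1–3–6–5 form a cycle, so G is not a tree and its treewidth is at least 2. Combining the bounds, tw(G) = 2.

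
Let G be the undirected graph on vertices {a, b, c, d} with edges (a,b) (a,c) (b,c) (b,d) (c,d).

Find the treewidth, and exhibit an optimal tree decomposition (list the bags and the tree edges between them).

The largest bag has 3 vertices, giving width 2; this decomposition certifies tw(G) ≤ 2. On the other hand G contains the 3-clique {b, c, d}. A clique must lie in a single bag of any decomposition, so no decomposition can have width below 2. The upper and lower bounds meet at 2, so that is the treewidth.

Treewidth 2.
One such decomposition:
Bags: B1 = {b, c, d}  B2 = {a, b, c}
Tree: B1–B2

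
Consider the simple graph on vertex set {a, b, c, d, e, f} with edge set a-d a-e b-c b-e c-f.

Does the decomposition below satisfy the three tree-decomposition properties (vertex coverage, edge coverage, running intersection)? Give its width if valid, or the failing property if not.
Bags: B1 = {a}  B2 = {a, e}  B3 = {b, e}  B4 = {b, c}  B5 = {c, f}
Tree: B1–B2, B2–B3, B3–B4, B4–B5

A tree decomposition must satisfy three properties: every vertex lies in some bag; for every edge, both endpoints lie together in some bag; and for every vertex, the bags containing it form a connected subtree. Here vertex d appears in no bag, so the decomposition is invalid.

No — vertex d appears in no bag.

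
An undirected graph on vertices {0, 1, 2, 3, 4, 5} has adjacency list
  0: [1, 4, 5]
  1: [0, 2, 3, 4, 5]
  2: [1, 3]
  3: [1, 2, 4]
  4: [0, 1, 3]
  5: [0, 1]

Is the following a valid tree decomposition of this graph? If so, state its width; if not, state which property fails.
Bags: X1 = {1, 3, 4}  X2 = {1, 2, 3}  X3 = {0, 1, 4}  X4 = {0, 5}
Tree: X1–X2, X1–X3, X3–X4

No — edge (1,5) lies in no bag.

A tree decomposition must satisfy three properties: every vertex lies in some bag; for every edge, both endpoints lie together in some bag; and for every vertex, the bags containing it form a connected subtree. Here edge (1,5) lies in no bag, so the decomposition is invalid.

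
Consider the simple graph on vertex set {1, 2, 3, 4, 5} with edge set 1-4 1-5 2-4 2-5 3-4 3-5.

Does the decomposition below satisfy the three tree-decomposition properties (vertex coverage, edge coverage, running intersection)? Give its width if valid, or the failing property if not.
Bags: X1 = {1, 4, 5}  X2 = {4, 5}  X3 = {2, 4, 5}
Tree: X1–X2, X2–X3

No — vertex 3 appears in no bag.

A tree decomposition must satisfy three properties: every vertex lies in some bag; for every edge, both endpoints lie together in some bag; and for every vertex, the bags containing it form a connected subtree. Here vertex 3 appears in no bag, so the decomposition is invalid.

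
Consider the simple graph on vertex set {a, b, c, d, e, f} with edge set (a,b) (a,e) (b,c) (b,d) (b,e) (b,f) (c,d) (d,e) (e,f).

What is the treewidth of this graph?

A width-2 tree decomposition is:
Bags: B1 = {b, d, e}  B2 = {b, c, d}  B3 = {b, e, f}  B4 = {a, b, e}
Tree: B1–B2, B1–B3, B3–B4
Each bag holds 3 vertices, so the decomposition has width 2, which upper-bounds the treewidth. Conversely, {b, d, e} is a clique of size 3, and the vertices of any clique must share a bag in every tree decomposition; so some bag has ≥ 3 vertices and tw(G) ≥ 2. The upper and lower bounds meet at 2, so that is the treewidth.

2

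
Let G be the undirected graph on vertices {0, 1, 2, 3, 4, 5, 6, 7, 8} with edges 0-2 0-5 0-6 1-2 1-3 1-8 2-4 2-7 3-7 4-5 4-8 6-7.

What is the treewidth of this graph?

3

A width-3 tree decomposition is:
Bags: B1 = {0, 4, 5, 6}  B2 = {0, 2, 4, 6}  B3 = {2, 4, 6, 7}  B4 = {2, 4, 7, 8}  B5 = {1, 2, 7, 8}  B6 = {1, 3, 7, 8}
Tree: B1–B2, B2–B3, B3–B4, B4–B5, B5–B6
The largest bag has 4 vertices, giving width 3; this decomposition certifies tw(G) ≤ 3. For the lower bound: the 4 vertex sets {0,5,6}, {4}, {2}, {1,3,7,8} are disjoint, each induces a connected subgraph, and every pair is joined by at least one edge of G. Contracting each set to a single vertex therefore yields K_{4} as a minor, and since treewidth is minor-monotone, tw(G) ≥ tw(K_{4}) = 3. The upper and lower bounds meet at 3, so that is the treewidth.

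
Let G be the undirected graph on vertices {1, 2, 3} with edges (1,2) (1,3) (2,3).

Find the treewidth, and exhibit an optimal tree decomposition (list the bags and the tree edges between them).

With just one bag of size 3, the width is 3 − 1 = 2, so tw(G) ≤ 2. For the lower bound, the 3 vertices {1, 2, 3} are pairwise adjacent, and any tree decomposition puts a clique entirely inside one bag — forcing width ≥ 2. Combining the bounds, tw(G) = 2.

Treewidth 2.
One optimal decomposition is:
Bags: B1 = {1, 2, 3}
Tree: (single bag)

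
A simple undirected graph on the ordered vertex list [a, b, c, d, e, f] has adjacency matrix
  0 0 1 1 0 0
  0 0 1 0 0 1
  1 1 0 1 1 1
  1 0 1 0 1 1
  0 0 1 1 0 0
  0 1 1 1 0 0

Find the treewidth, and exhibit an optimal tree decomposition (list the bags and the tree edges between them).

Treewidth 2.
One such decomposition:
Bags: B1 = {c, d, f}  B2 = {c, d, e}  B3 = {a, c, d}  B4 = {b, c, f}
Tree: B1–B2, B2–B3, B1–B4

Every bag has size at most 3, so the width is 3 − 1 = 2 and tw(G) ≤ 2. For the lower bound, the 3 vertices {c, d, e} are pairwise adjacent, and any tree decomposition puts a clique entirely inside one bag — forcing width ≥ 2. Hence tw(G) = 2 exactly.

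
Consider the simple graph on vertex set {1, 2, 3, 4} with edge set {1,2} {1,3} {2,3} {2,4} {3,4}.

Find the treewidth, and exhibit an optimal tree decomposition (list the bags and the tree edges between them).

Treewidth 2.
One such decomposition:
Bags: B1 = {1, 2, 3}  B2 = {2, 3, 4}
Tree: B1–B2

Each bag holds 3 vertices, so the decomposition has width 2, which upper-bounds the treewidth. For the lower bound, the 3 vertices {1, 2, 3} are pairwise adjacent, and any tree decomposition puts a clique entirely inside one bag — forcing width ≥ 2. The upper and lower bounds meet at 2, so that is the treewidth.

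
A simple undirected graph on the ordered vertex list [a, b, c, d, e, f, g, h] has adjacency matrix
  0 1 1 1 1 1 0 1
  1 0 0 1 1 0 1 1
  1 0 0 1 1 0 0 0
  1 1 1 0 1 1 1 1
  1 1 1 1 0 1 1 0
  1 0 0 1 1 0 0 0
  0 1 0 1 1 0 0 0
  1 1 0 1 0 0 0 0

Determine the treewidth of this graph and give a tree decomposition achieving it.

Treewidth 3.
Bags: B1 = {a, d, e, f}  B2 = {a, b, d, e}  B3 = {b, d, e, g}  B4 = {a, c, d, e}  B5 = {a, b, d, h}
Tree: B1–B2, B2–B3, B2–B4, B2–B5

Every bag has size at most 4, so the width is 4 − 1 = 3 and tw(G) ≤ 3. For the lower bound, the 4 vertices {b, d, e, g} are pairwise adjacent, and any tree decomposition puts a clique entirely inside one bag — forcing width ≥ 3. Combining the bounds, tw(G) = 3.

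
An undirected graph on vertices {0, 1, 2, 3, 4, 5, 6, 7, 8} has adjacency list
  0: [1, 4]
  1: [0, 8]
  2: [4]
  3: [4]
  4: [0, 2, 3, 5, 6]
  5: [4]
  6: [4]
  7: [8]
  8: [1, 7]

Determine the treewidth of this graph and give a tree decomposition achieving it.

Each bag holds 2 vertices, so the decomposition has width 1, which upper-bounds the treewidth. G has an edge, so its treewidth is at least 1. Combining the bounds, tw(G) = 1.

Treewidth 1.
One optimal decomposition is:
Bags: B1 = {0, 1}  B2 = {0, 4}  B3 = {2, 4}  B4 = {4, 5}  B5 = {1, 8}  B6 = {3, 4}  B7 = {4, 6}  B8 = {7, 8}
Tree: B1–B2, B2–B3, B2–B4, B1–B5, B4–B6, B3–B7, B5–B8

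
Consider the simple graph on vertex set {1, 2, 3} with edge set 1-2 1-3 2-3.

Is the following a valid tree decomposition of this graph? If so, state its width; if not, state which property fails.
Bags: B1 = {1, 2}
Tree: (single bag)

No — vertex 3 appears in no bag.

A tree decomposition must satisfy three properties: every vertex lies in some bag; for every edge, both endpoints lie together in some bag; and for every vertex, the bags containing it form a connected subtree. Here vertex 3 appears in no bag, so the decomposition is invalid.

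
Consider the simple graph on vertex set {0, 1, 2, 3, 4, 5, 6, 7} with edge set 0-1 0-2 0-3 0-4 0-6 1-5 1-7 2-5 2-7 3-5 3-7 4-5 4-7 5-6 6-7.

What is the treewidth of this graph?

3

A width-3 tree decomposition is:
Bags: B1 = {0, 3, 5, 7}  B2 = {0, 1, 5, 7}  B3 = {0, 5, 6, 7}  B4 = {0, 4, 5, 7}  B5 = {0, 2, 5, 7}
Tree: B1–B2, B2–B3, B3–B4, B4–B5
Each bag holds 4 vertices, so the decomposition has width 3, which upper-bounds the treewidth. For the lower bound: the 4 vertex sets {0,3}, {1,5}, {7}, {6} are disjoint, each induces a connected subgraph, and every pair is joined by at least one edge of G. Contracting each set to a single vertex therefore yields K_{4} as a minor, and since treewidth is minor-monotone, tw(G) ≥ tw(K_{4}) = 3. Hence tw(G) = 3 exactly.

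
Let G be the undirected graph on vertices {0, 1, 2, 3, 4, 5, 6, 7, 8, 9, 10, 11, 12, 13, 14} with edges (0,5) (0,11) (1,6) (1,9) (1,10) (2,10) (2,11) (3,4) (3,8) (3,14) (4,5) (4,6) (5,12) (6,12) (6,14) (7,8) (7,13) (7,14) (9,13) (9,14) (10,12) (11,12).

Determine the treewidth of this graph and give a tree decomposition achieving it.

Treewidth 3.
One such decomposition:
Bags: B1 = {7, 8, 9, 13}  B2 = {7, 8, 9, 14}  B3 = {3, 8, 9, 14}  B4 = {1, 3, 9, 14}  B5 = {1, 3, 6, 14}  B6 = {1, 3, 4, 6}  B7 = {1, 4, 6, 10}  B8 = {4, 6, 10, 12}  B9 = {4, 5, 10, 12}  B10 = {2, 5, 10, 12}  B11 = {2, 5, 11, 12}  B12 = {0, 2, 5, 11}
Tree: B1–B2, B2–B3, B3–B4, B4–B5, B5–B6, B6–B7, B7–B8, B8–B9, B9–B10, B10–B11, B11–B12

Each bag holds 4 vertices, so the decomposition has width 3, which upper-bounds the treewidth. For the lower bound: the 4 vertex sets {7,8,13}, {9}, {14}, {1,3,4,6} are disjoint, each induces a connected subgraph, and every pair is joined by at least one edge of G. Contracting each set to a single vertex therefore yields K_{4} as a minor, and since treewidth is minor-monotone, tw(G) ≥ tw(K_{4}) = 3. Combining the bounds, tw(G) = 3.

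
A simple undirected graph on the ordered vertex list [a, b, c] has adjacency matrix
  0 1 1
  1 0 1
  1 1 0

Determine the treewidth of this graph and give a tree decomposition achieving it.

With just one bag of size 3, the width is 3 − 1 = 2, so tw(G) ≤ 2. Conversely, {a, b, c} is a clique of size 3, and the vertices of any clique must share a bag in every tree decomposition; so some bag has ≥ 3 vertices and tw(G) ≥ 2. Therefore the treewidth is 2.

Treewidth 2.
Bags: B1 = {a, b, c}
Tree: (single bag)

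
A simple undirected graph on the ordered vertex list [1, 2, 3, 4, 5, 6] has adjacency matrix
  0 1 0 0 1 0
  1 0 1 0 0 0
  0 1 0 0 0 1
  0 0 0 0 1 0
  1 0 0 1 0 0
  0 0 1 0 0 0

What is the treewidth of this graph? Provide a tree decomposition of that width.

The largest bag has 2 vertices, giving width 1; this decomposition certifies tw(G) ≤ 1. Since G has at least one edge (e.g. 4–5), it is not an edgeless graph, so tw(G) ≥ 1. Combining the bounds, tw(G) = 1.

Treewidth 1.
Bags: B1 = {4, 5}  B2 = {1, 5}  B3 = {1, 2}  B4 = {2, 3}  B5 = {3, 6}
Tree: B1–B2, B2–B3, B3–B4, B4–B5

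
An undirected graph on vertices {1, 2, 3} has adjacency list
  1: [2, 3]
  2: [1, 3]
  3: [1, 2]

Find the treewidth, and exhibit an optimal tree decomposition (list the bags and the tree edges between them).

With just one bag of size 3, the width is 3 − 1 = 2, so tw(G) ≤ 2. Conversely, {1, 2, 3} is a clique of size 3, and the vertices of any clique must share a bag in every tree decomposition; so some bag has ≥ 3 vertices and tw(G) ≥ 2. The upper and lower bounds meet at 2, so that is the treewidth.

Treewidth 2.
Bags: B1 = {1, 2, 3}
Tree: (single bag)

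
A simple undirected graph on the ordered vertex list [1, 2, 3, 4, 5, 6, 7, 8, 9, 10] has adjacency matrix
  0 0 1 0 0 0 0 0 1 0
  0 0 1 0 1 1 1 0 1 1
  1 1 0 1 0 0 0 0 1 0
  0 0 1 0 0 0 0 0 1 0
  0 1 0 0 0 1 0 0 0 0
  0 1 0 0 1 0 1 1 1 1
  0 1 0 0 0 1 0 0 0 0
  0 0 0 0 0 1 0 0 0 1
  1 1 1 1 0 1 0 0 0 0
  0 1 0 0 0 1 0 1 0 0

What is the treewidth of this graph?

2

A width-2 tree decomposition is:
Bags: B1 = {2, 3, 9}  B2 = {2, 6, 9}  B3 = {2, 5, 6}  B4 = {1, 3, 9}  B5 = {3, 4, 9}  B6 = {2, 6, 10}  B7 = {6, 8, 10}  B8 = {2, 6, 7}
Tree: B1–B2, B2–B3, B1–B4, B1–B5, B3–B6, B6–B7, B3–B8
The largest bag has 3 vertices, giving width 2; this decomposition certifies tw(G) ≤ 2. Conversely, {6, 8, 10} is a clique of size 3, and the vertices of any clique must share a bag in every tree decomposition; so some bag has ≥ 3 vertices and tw(G) ≥ 2. The upper and lower bounds meet at 2, so that is the treewidth.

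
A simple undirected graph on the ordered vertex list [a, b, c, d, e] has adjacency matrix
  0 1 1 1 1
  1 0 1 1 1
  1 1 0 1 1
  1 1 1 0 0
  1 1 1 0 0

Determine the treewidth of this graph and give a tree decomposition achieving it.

Every bag has size at most 4, so the width is 4 − 1 = 3 and tw(G) ≤ 3. On the other hand G contains the 4-clique {a, b, c, d}. A clique must lie in a single bag of any decomposition, so no decomposition can have width below 3. Combining the bounds, tw(G) = 3.

Treewidth 3.
One such decomposition:
Bags: B1 = {a, b, c, e}  B2 = {a, b, c, d}
Tree: B1–B2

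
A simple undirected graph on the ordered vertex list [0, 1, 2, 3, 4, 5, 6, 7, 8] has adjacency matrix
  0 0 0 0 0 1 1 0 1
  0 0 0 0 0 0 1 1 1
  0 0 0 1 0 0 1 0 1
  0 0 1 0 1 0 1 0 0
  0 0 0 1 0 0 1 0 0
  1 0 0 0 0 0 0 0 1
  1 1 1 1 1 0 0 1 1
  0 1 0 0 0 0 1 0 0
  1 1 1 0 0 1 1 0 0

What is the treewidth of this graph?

A width-2 tree decomposition is:
Bags: B1 = {0, 5, 8}  B2 = {0, 6, 8}  B3 = {2, 6, 8}  B4 = {1, 6, 8}  B5 = {2, 3, 6}  B6 = {3, 4, 6}  B7 = {1, 6, 7}
Tree: B1–B2, B2–B3, B2–B4, B3–B5, B5–B6, B4–B7
Every bag has size at most 3, so the width is 3 − 1 = 2 and tw(G) ≤ 2. Conversely, {0, 5, 8} is a clique of size 3, and the vertices of any clique must share a bag in every tree decomposition; so some bag has ≥ 3 vertices and tw(G) ≥ 2. Combining the bounds, tw(G) = 2.

2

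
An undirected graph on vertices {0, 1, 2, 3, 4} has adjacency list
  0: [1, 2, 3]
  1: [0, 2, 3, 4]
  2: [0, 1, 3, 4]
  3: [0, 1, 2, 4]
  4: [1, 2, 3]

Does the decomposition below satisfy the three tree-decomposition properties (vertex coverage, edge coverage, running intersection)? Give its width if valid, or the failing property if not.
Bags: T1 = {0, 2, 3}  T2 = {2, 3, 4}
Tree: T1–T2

No — vertex 1 appears in no bag.

A tree decomposition must satisfy three properties: every vertex lies in some bag; for every edge, both endpoints lie together in some bag; and for every vertex, the bags containing it form a connected subtree. Here vertex 1 appears in no bag, so the decomposition is invalid.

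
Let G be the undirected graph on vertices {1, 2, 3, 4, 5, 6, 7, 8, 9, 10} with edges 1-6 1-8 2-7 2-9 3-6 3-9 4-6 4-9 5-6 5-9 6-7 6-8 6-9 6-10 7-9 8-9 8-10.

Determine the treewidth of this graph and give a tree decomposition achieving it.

Each bag holds 3 vertices, so the decomposition has width 2, which upper-bounds the treewidth. On the other hand G contains the 3-clique {2, 7, 9}. A clique must lie in a single bag of any decomposition, so no decomposition can have width below 2. Therefore the treewidth is 2.

Treewidth 2.
One such decomposition:
Bags: B1 = {6, 7, 9}  B2 = {5, 6, 9}  B3 = {2, 7, 9}  B4 = {6, 8, 9}  B5 = {1, 6, 8}  B6 = {4, 6, 9}  B7 = {3, 6, 9}  B8 = {6, 8, 10}
Tree: B1–B2, B1–B3, B1–B4, B4–B5, B4–B6, B1–B7, B5–B8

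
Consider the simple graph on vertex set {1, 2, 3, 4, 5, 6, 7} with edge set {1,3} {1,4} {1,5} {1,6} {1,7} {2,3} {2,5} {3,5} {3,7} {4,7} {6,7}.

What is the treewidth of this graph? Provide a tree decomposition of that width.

The largest bag has 3 vertices, giving width 2; this decomposition certifies tw(G) ≤ 2. Conversely, {1, 3, 5} is a clique of size 3, and the vertices of any clique must share a bag in every tree decomposition; so some bag has ≥ 3 vertices and tw(G) ≥ 2. Hence tw(G) = 2 exactly.

Treewidth 2.
Bags: B1 = {1, 3, 7}  B2 = {1, 3, 5}  B3 = {1, 6, 7}  B4 = {2, 3, 5}  B5 = {1, 4, 7}
Tree: B1–B2, B1–B3, B2–B4, B1–B5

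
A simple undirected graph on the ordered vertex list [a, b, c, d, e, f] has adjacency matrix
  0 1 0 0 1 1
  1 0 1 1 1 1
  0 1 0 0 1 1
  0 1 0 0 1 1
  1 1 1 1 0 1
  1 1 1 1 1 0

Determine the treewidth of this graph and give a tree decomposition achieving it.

Treewidth 3.
Bags: B1 = {a, b, e, f}  B2 = {b, c, e, f}  B3 = {b, d, e, f}
Tree: B1–B2, B2–B3

Every bag has size at most 4, so the width is 4 − 1 = 3 and tw(G) ≤ 3. For the lower bound, the 4 vertices {b, d, e, f} are pairwise adjacent, and any tree decomposition puts a clique entirely inside one bag — forcing width ≥ 3. Therefore the treewidth is 3.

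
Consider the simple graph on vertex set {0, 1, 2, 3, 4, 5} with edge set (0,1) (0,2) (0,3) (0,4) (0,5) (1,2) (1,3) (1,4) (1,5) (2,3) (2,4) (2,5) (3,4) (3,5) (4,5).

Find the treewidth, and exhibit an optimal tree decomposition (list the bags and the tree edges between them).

Treewidth 5.
Bags: B1 = {0, 1, 2, 3, 4, 5}
Tree: (single bag)

With just one bag of size 6, the width is 6 − 1 = 5, so tw(G) ≤ 5. Conversely, {0, 1, 2, 3, 4, 5} is a clique of size 6, and the vertices of any clique must share a bag in every tree decomposition; so some bag has ≥ 6 vertices and tw(G) ≥ 5. Hence tw(G) = 5 exactly.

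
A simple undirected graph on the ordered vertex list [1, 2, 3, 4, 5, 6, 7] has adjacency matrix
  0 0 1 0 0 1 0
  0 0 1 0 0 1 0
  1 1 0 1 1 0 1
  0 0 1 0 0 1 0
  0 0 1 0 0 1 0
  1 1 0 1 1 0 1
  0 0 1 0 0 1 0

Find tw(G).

2

A width-2 tree decomposition is:
Bags: B1 = {2, 3, 6}  B2 = {3, 6, 7}  B3 = {3, 5, 6}  B4 = {1, 3, 6}  B5 = {3, 4, 6}
Tree: B1–B2, B2–B3, B3–B4, B4–B5
The largest bag has 3 vertices, giving width 2; this decomposition certifies tw(G) ≤ 2. The edges 6–2–3–7–6 form a cycle, so G is not a tree and its treewidth is at least 2. Combining the bounds, tw(G) = 2.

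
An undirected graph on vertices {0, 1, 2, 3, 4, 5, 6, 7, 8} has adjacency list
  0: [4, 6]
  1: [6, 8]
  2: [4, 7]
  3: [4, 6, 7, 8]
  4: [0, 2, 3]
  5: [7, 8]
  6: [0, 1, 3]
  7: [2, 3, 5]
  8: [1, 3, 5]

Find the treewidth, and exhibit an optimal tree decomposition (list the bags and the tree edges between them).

Every bag has size at most 4, so the width is 4 − 1 = 3 and tw(G) ≤ 3. For the lower bound: the 4 vertex sets {1,5,8}, {6}, {3}, {0,2,4,7} are disjoint, each induces a connected subgraph, and every pair is joined by at least one edge of G. Contracting each set to a single vertex therefore yields K_{4} as a minor, and since treewidth is minor-monotone, tw(G) ≥ tw(K_{4}) = 3. The upper and lower bounds meet at 3, so that is the treewidth.

Treewidth 3.
Bags: B1 = {1, 5, 6, 8}  B2 = {3, 5, 6, 8}  B3 = {3, 5, 6, 7}  B4 = {0, 3, 6, 7}  B5 = {0, 3, 4, 7}  B6 = {0, 2, 4, 7}
Tree: B1–B2, B2–B3, B3–B4, B4–B5, B5–B6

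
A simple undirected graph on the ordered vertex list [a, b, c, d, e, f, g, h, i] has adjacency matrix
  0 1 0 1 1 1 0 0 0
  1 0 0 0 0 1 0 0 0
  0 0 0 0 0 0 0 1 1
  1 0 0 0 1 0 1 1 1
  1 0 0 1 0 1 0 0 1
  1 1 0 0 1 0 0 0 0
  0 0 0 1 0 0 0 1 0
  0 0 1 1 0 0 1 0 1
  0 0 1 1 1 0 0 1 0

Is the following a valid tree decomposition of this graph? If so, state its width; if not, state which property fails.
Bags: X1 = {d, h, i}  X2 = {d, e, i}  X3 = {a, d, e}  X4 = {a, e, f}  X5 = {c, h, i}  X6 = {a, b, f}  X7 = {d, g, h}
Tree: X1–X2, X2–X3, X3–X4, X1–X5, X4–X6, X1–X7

Yes; width 2.

Checking the three conditions: (i) the bags cover all of {a, b, c, d, e, f, g, h, i}; (ii) for each edge, some bag contains both endpoints; (iii) the bags containing any fixed vertex form a subtree. All hold, so the decomposition is valid with width 3 − 1 = 2.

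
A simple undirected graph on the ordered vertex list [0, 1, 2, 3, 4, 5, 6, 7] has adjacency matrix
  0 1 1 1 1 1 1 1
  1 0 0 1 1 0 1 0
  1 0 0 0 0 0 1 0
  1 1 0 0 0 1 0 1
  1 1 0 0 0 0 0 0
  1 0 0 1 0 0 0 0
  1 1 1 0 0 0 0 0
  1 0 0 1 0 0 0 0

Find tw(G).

A width-2 tree decomposition is:
Bags: B1 = {0, 1, 3}  B2 = {0, 1, 6}  B3 = {0, 2, 6}  B4 = {0, 3, 7}  B5 = {0, 3, 5}  B6 = {0, 1, 4}
Tree: B1–B2, B2–B3, B1–B4, B4–B5, B1–B6
Every bag has size at most 3, so the width is 3 − 1 = 2 and tw(G) ≤ 2. Conversely, {0, 1, 3} is a clique of size 3, and the vertices of any clique must share a bag in every tree decomposition; so some bag has ≥ 3 vertices and tw(G) ≥ 2. Therefore the treewidth is 2.

2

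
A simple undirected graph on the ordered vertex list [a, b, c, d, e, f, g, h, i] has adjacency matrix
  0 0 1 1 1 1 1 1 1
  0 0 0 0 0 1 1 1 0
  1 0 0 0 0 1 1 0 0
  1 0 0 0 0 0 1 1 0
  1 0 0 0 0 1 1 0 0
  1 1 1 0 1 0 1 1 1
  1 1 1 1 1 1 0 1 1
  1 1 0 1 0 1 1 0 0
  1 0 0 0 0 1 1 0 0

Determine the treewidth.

3

A width-3 tree decomposition is:
Bags: B1 = {a, c, f, g}  B2 = {a, f, g, h}  B3 = {b, f, g, h}  B4 = {a, e, f, g}  B5 = {a, d, g, h}  B6 = {a, f, g, i}
Tree: B1–B2, B2–B3, B1–B4, B2–B5, B4–B6
Each bag holds 4 vertices, so the decomposition has width 3, which upper-bounds the treewidth. Conversely, {a, d, g, h} is a clique of size 4, and the vertices of any clique must share a bag in every tree decomposition; so some bag has ≥ 4 vertices and tw(G) ≥ 3. Combining the bounds, tw(G) = 3.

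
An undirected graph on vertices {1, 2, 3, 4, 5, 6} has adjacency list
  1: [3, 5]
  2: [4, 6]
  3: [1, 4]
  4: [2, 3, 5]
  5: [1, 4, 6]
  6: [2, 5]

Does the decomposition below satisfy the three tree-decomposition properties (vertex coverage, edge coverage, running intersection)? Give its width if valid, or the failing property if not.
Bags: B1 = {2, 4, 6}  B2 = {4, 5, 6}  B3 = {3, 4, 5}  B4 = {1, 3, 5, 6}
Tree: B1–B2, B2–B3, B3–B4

A tree decomposition must satisfy three properties: every vertex lies in some bag; for every edge, both endpoints lie together in some bag; and for every vertex, the bags containing it form a connected subtree. Here bags containing vertex 6 are not connected in the tree, so the decomposition is invalid.

No — bags containing vertex 6 are not connected in the tree.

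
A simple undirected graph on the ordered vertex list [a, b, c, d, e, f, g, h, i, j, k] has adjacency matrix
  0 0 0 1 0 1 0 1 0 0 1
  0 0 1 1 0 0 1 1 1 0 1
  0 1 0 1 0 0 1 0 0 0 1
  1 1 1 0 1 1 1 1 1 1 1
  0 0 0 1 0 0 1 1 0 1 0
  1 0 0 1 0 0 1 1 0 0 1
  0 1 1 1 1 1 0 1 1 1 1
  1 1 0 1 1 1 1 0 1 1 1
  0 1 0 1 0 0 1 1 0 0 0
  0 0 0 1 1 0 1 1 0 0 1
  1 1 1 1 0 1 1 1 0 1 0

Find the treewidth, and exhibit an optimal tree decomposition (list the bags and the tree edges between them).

Every bag has size at most 5, so the width is 5 − 1 = 4 and tw(G) ≤ 4. For the lower bound, the 5 vertices {d, e, g, h, j} are pairwise adjacent, and any tree decomposition puts a clique entirely inside one bag — forcing width ≥ 4. Hence tw(G) = 4 exactly.

Treewidth 4.
Bags: B1 = {d, f, g, h, k}  B2 = {d, g, h, j, k}  B3 = {b, d, g, h, k}  B4 = {d, e, g, h, j}  B5 = {a, d, f, h, k}  B6 = {b, d, g, h, i}  B7 = {b, c, d, g, k}
Tree: B1–B2, B2–B3, B2–B4, B1–B5, B3–B6, B3–B7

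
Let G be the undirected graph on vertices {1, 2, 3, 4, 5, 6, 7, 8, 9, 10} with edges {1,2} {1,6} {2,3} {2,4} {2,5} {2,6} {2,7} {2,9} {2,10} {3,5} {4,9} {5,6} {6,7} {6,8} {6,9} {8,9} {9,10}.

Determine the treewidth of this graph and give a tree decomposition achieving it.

Treewidth 2.
One optimal decomposition is:
Bags: B1 = {2, 5, 6}  B2 = {2, 6, 9}  B3 = {2, 3, 5}  B4 = {2, 4, 9}  B5 = {2, 6, 7}  B6 = {6, 8, 9}  B7 = {2, 9, 10}  B8 = {1, 2, 6}
Tree: B1–B2, B1–B3, B2–B4, B1–B5, B2–B6, B2–B7, B1–B8

The largest bag has 3 vertices, giving width 2; this decomposition certifies tw(G) ≤ 2. On the other hand G contains the 3-clique {6, 8, 9}. A clique must lie in a single bag of any decomposition, so no decomposition can have width below 2. Hence tw(G) = 2 exactly.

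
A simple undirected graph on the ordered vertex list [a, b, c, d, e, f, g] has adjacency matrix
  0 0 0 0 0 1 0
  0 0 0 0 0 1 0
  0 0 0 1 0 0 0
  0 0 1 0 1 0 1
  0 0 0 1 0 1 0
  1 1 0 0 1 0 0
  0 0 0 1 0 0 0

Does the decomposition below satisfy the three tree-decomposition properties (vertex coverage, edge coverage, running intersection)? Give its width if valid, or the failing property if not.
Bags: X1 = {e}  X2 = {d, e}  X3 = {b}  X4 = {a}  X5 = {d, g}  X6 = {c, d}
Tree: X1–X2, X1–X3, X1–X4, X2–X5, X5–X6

A tree decomposition must satisfy three properties: every vertex lies in some bag; for every edge, both endpoints lie together in some bag; and for every vertex, the bags containing it form a connected subtree. Here vertex f appears in no bag, so the decomposition is invalid.

No — vertex f appears in no bag.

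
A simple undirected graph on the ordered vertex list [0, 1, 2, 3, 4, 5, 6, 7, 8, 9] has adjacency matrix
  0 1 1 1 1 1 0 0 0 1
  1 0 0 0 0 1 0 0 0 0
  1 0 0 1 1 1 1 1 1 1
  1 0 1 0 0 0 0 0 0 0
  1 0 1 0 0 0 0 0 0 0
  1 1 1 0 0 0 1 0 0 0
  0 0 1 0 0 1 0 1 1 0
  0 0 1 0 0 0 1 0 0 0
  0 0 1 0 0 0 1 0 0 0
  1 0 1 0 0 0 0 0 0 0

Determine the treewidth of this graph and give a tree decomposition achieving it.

Treewidth 2.
Bags: B1 = {0, 2, 9}  B2 = {0, 2, 5}  B3 = {0, 1, 5}  B4 = {2, 5, 6}  B5 = {2, 6, 7}  B6 = {0, 2, 4}  B7 = {0, 2, 3}  B8 = {2, 6, 8}
Tree: B1–B2, B2–B3, B2–B4, B4–B5, B2–B6, B2–B7, B4–B8

Each bag holds 3 vertices, so the decomposition has width 2, which upper-bounds the treewidth. For the lower bound, the 3 vertices {0, 1, 5} are pairwise adjacent, and any tree decomposition puts a clique entirely inside one bag — forcing width ≥ 2. Combining the bounds, tw(G) = 2.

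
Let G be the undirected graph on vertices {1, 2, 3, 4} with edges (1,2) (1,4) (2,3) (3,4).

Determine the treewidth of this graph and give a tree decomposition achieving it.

Treewidth 2.
One optimal decomposition is:
Bags: B1 = {2, 3, 4}  B2 = {1, 2, 4}
Tree: B1–B2

Each bag holds 3 vertices, so the decomposition has width 2, which upper-bounds the treewidth. Since 2–3–4–1–2 is a cycle in G, G is not acyclic. Forests are exactly the graphs of treewidth ≤ 1, so tw(G) ≥ 2. Hence tw(G) = 2 exactly.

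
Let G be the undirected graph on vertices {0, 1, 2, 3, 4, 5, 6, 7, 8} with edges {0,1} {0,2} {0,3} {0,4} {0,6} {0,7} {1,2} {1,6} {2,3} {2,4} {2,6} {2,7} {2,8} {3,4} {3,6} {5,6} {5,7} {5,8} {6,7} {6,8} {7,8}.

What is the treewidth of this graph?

A width-3 tree decomposition is:
Bags: B1 = {2, 6, 7, 8}  B2 = {0, 2, 6, 7}  B3 = {0, 1, 2, 6}  B4 = {5, 6, 7, 8}  B5 = {0, 2, 3, 6}  B6 = {0, 2, 3, 4}
Tree: B1–B2, B2–B3, B1–B4, B2–B5, B5–B6
Every bag has size at most 4, so the width is 4 − 1 = 3 and tw(G) ≤ 3. Conversely, {0, 2, 3, 4} is a clique of size 4, and the vertices of any clique must share a bag in every tree decomposition; so some bag has ≥ 4 vertices and tw(G) ≥ 3. The upper and lower bounds meet at 3, so that is the treewidth.

3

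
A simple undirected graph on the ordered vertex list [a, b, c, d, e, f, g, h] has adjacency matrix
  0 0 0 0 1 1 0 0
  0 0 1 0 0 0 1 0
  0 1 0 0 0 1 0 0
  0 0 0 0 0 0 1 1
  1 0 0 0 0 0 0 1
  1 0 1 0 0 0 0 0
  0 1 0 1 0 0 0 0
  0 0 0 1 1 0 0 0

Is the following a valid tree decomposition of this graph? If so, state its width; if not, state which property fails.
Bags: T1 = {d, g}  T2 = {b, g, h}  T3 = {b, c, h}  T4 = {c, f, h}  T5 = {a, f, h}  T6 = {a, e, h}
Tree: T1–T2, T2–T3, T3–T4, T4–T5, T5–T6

No — edge (h,d) lies in no bag.

A tree decomposition must satisfy three properties: every vertex lies in some bag; for every edge, both endpoints lie together in some bag; and for every vertex, the bags containing it form a connected subtree. Here edge (h,d) lies in no bag, so the decomposition is invalid.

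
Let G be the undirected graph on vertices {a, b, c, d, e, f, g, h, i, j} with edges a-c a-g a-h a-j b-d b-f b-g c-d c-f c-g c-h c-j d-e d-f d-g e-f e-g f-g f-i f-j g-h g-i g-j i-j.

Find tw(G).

A width-3 tree decomposition is:
Bags: B1 = {a, c, g, h}  B2 = {a, c, g, j}  B3 = {c, f, g, j}  B4 = {c, d, f, g}  B5 = {b, d, f, g}  B6 = {f, g, i, j}  B7 = {d, e, f, g}
Tree: B1–B2, B2–B3, B3–B4, B4–B5, B3–B6, B4–B7
The largest bag has 4 vertices, giving width 3; this decomposition certifies tw(G) ≤ 3. On the other hand G contains the 4-clique {a, c, g, j}. A clique must lie in a single bag of any decomposition, so no decomposition can have width below 3. Combining the bounds, tw(G) = 3.

3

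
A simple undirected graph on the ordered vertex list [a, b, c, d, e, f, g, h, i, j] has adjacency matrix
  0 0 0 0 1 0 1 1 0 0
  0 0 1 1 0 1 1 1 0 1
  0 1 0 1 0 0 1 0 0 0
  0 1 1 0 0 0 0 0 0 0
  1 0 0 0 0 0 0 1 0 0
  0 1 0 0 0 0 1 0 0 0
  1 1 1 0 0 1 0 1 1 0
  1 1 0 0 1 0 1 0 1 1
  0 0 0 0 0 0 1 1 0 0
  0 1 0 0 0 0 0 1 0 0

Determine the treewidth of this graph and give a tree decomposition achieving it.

Treewidth 2.
One optimal decomposition is:
Bags: B1 = {g, h, i}  B2 = {a, g, h}  B3 = {b, g, h}  B4 = {a, e, h}  B5 = {b, f, g}  B6 = {b, h, j}  B7 = {b, c, g}  B8 = {b, c, d}
Tree: B1–B2, B2–B3, B2–B4, B3–B5, B3–B6, B5–B7, B7–B8

Each bag holds 3 vertices, so the decomposition has width 2, which upper-bounds the treewidth. For the lower bound, the 3 vertices {b, c, d} are pairwise adjacent, and any tree decomposition puts a clique entirely inside one bag — forcing width ≥ 2. The upper and lower bounds meet at 2, so that is the treewidth.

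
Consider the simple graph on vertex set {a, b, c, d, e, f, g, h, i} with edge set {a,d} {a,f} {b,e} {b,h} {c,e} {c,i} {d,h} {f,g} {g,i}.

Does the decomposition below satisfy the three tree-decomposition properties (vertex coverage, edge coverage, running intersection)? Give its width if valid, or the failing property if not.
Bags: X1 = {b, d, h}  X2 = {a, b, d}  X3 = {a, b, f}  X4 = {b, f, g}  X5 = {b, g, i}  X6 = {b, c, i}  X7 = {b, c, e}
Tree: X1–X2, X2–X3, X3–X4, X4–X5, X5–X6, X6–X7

Vertex coverage: the bags together contain {a, b, c, d, e, f, g, h, i}, the full vertex set. Edge coverage: each edge of G has both endpoints in at least one bag. Running intersection: for every vertex, the bags containing it form a connected subtree. All three properties hold, so this is a valid tree decomposition of width max|bag| − 1 = 2, and hence tw(G) ≤ 2.

Yes; width 2.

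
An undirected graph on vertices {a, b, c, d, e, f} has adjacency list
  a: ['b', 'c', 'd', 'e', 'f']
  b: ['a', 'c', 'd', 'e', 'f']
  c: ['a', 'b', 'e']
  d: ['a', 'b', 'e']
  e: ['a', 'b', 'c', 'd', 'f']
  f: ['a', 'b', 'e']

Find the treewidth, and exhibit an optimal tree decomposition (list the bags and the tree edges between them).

Treewidth 3.
One such decomposition:
Bags: B1 = {a, b, c, e}  B2 = {a, b, e, f}  B3 = {a, b, d, e}
Tree: B1–B2, B2–B3

Every bag has size at most 4, so the width is 4 − 1 = 3 and tw(G) ≤ 3. For the lower bound, the 4 vertices {a, b, d, e} are pairwise adjacent, and any tree decomposition puts a clique entirely inside one bag — forcing width ≥ 3. Therefore the treewidth is 3.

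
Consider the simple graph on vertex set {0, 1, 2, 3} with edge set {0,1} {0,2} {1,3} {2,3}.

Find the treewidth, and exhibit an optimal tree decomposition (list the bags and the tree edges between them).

Treewidth 2.
One such decomposition:
Bags: B1 = {1, 2, 3}  B2 = {0, 1, 2}
Tree: B1–B2

Every bag has size at most 3, so the width is 3 − 1 = 2 and tw(G) ≤ 2. The edges 1–3–2–0–1 form a cycle, so G is not a tree and its treewidth is at least 2. Therefore the treewidth is 2.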